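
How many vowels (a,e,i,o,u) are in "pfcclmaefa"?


Input: pfcclmaefa
Checking each character:
  'p' at position 0: consonant
  'f' at position 1: consonant
  'c' at position 2: consonant
  'c' at position 3: consonant
  'l' at position 4: consonant
  'm' at position 5: consonant
  'a' at position 6: vowel (running total: 1)
  'e' at position 7: vowel (running total: 2)
  'f' at position 8: consonant
  'a' at position 9: vowel (running total: 3)
Total vowels: 3

3


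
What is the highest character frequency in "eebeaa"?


Input: eebeaa
Character counts:
  'a': 2
  'b': 1
  'e': 3
Maximum frequency: 3

3


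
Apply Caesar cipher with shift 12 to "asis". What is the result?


Caesar cipher: shift "asis" by 12
  'a' (pos 0) + 12 = pos 12 = 'm'
  's' (pos 18) + 12 = pos 4 = 'e'
  'i' (pos 8) + 12 = pos 20 = 'u'
  's' (pos 18) + 12 = pos 4 = 'e'
Result: meue

meue


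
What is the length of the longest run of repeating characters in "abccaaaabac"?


Input: "abccaaaabac"
Scanning for longest run:
  Position 1 ('b'): new char, reset run to 1
  Position 2 ('c'): new char, reset run to 1
  Position 3 ('c'): continues run of 'c', length=2
  Position 4 ('a'): new char, reset run to 1
  Position 5 ('a'): continues run of 'a', length=2
  Position 6 ('a'): continues run of 'a', length=3
  Position 7 ('a'): continues run of 'a', length=4
  Position 8 ('b'): new char, reset run to 1
  Position 9 ('a'): new char, reset run to 1
  Position 10 ('c'): new char, reset run to 1
Longest run: 'a' with length 4

4


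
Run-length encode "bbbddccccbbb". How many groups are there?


Input: bbbddccccbbb
Scanning for consecutive runs:
  Group 1: 'b' x 3 (positions 0-2)
  Group 2: 'd' x 2 (positions 3-4)
  Group 3: 'c' x 4 (positions 5-8)
  Group 4: 'b' x 3 (positions 9-11)
Total groups: 4

4


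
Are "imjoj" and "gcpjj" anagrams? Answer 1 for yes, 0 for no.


Strings: "imjoj", "gcpjj"
Sorted first:  ijjmo
Sorted second: cgjjp
Differ at position 0: 'i' vs 'c' => not anagrams

0


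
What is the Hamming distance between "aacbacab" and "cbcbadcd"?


Comparing "aacbacab" and "cbcbadcd" position by position:
  Position 0: 'a' vs 'c' => differ
  Position 1: 'a' vs 'b' => differ
  Position 2: 'c' vs 'c' => same
  Position 3: 'b' vs 'b' => same
  Position 4: 'a' vs 'a' => same
  Position 5: 'c' vs 'd' => differ
  Position 6: 'a' vs 'c' => differ
  Position 7: 'b' vs 'd' => differ
Total differences (Hamming distance): 5

5


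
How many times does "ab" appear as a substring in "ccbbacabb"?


Searching for "ab" in "ccbbacabb"
Scanning each position:
  Position 0: "cc" => no
  Position 1: "cb" => no
  Position 2: "bb" => no
  Position 3: "ba" => no
  Position 4: "ac" => no
  Position 5: "ca" => no
  Position 6: "ab" => MATCH
  Position 7: "bb" => no
Total occurrences: 1

1


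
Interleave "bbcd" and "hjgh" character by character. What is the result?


Interleaving "bbcd" and "hjgh":
  Position 0: 'b' from first, 'h' from second => "bh"
  Position 1: 'b' from first, 'j' from second => "bj"
  Position 2: 'c' from first, 'g' from second => "cg"
  Position 3: 'd' from first, 'h' from second => "dh"
Result: bhbjcgdh

bhbjcgdh


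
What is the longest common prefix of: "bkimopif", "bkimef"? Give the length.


Words: bkimopif, bkimef
  Position 0: all 'b' => match
  Position 1: all 'k' => match
  Position 2: all 'i' => match
  Position 3: all 'm' => match
  Position 4: ('o', 'e') => mismatch, stop
LCP = "bkim" (length 4)

4


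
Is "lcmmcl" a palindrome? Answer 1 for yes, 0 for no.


Input: lcmmcl
Reversed: lcmmcl
  Compare pos 0 ('l') with pos 5 ('l'): match
  Compare pos 1 ('c') with pos 4 ('c'): match
  Compare pos 2 ('m') with pos 3 ('m'): match
Result: palindrome

1


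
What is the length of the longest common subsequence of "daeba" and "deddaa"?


LCS of "daeba" and "deddaa"
DP table:
           d    e    d    d    a    a
      0    0    0    0    0    0    0
  d   0    1    1    1    1    1    1
  a   0    1    1    1    1    2    2
  e   0    1    2    2    2    2    2
  b   0    1    2    2    2    2    2
  a   0    1    2    2    2    3    3
LCS length = dp[5][6] = 3

3


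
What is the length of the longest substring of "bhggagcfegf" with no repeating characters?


Input: "bhggagcfegf"
Sliding window (track last position of each char):
  Position 0 ('b'): window [0,0] length 1 -- new best
  Position 1 ('h'): window [0,1] length 2 -- new best
  Position 2 ('g'): window [0,2] length 3 -- new best
  Position 3 ('g'): repeat (last at 2), move window start to 3
  Position 3 ('g'): window [3,3] length 1
  Position 4 ('a'): window [3,4] length 2
  Position 5 ('g'): repeat (last at 3), move window start to 4
  Position 5 ('g'): window [4,5] length 2
  Position 6 ('c'): window [4,6] length 3
  Position 7 ('f'): window [4,7] length 4 -- new best
  Position 8 ('e'): window [4,8] length 5 -- new best
  Position 9 ('g'): repeat (last at 5), move window start to 6
  Position 9 ('g'): window [6,9] length 4
  Position 10 ('f'): repeat (last at 7), move window start to 8
  Position 10 ('f'): window [8,10] length 3
Longest substring with no repeats: "agcfe" with length 5

5


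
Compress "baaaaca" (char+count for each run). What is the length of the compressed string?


Input: baaaaca
Runs:
  'b' x 1 => "b1"
  'a' x 4 => "a4"
  'c' x 1 => "c1"
  'a' x 1 => "a1"
Compressed: "b1a4c1a1"
Compressed length: 8

8


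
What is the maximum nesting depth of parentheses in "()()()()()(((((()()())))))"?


Input: "()()()()()(((((()()())))))"
Tracking depth:
  Position 0 '(': depth becomes 1
  Position 1 ')': depth becomes 0
  Position 2 '(': depth becomes 1
  Position 3 ')': depth becomes 0
  Position 4 '(': depth becomes 1
  Position 5 ')': depth becomes 0
  Position 6 '(': depth becomes 1
  Position 7 ')': depth becomes 0
  Position 8 '(': depth becomes 1
  Position 9 ')': depth becomes 0
  Position 10 '(': depth becomes 1
  Position 11 '(': depth becomes 2
  Position 12 '(': depth becomes 3
  Position 13 '(': depth becomes 4
  Position 14 '(': depth becomes 5
  Position 15 '(': depth becomes 6
  Position 16 ')': depth becomes 5
  Position 17 '(': depth becomes 6
  Position 18 ')': depth becomes 5
  Position 19 '(': depth becomes 6
  Position 20 ')': depth becomes 5
  Position 21 ')': depth becomes 4
  Position 22 ')': depth becomes 3
  Position 23 ')': depth becomes 2
  Position 24 ')': depth becomes 1
  Position 25 ')': depth becomes 0
Maximum depth reached: 6

6


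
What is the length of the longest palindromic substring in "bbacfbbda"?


Input: "bbacfbbda"
Checking substrings for palindromes:
  [0:2] "bb" (len 2) => palindrome
  [5:7] "bb" (len 2) => palindrome
Longest palindromic substring: "bb" with length 2

2


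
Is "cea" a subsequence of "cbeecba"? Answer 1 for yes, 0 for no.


Check if "cea" is a subsequence of "cbeecba"
Greedy scan:
  Position 0 ('c'): matches sub[0] = 'c'
  Position 1 ('b'): no match needed
  Position 2 ('e'): matches sub[1] = 'e'
  Position 3 ('e'): no match needed
  Position 4 ('c'): no match needed
  Position 5 ('b'): no match needed
  Position 6 ('a'): matches sub[2] = 'a'
All 3 characters matched => is a subsequence

1


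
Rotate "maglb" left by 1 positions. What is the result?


Input: "maglb", rotate left by 1
First 1 characters: "m"
Remaining characters: "aglb"
Concatenate remaining + first: "aglb" + "m" = "aglbm"

aglbm


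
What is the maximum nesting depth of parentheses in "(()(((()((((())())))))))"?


Input: "(()(((()((((())())))))))"
Tracking depth:
  Position 0 '(': depth becomes 1
  Position 1 '(': depth becomes 2
  Position 2 ')': depth becomes 1
  Position 3 '(': depth becomes 2
  Position 4 '(': depth becomes 3
  Position 5 '(': depth becomes 4
  Position 6 '(': depth becomes 5
  Position 7 ')': depth becomes 4
  Position 8 '(': depth becomes 5
  Position 9 '(': depth becomes 6
  Position 10 '(': depth becomes 7
  Position 11 '(': depth becomes 8
  Position 12 '(': depth becomes 9
  Position 13 ')': depth becomes 8
  Position 14 ')': depth becomes 7
  Position 15 '(': depth becomes 8
  Position 16 ')': depth becomes 7
  Position 17 ')': depth becomes 6
  Position 18 ')': depth becomes 5
  Position 19 ')': depth becomes 4
  Position 20 ')': depth becomes 3
  Position 21 ')': depth becomes 2
  Position 22 ')': depth becomes 1
  Position 23 ')': depth becomes 0
Maximum depth reached: 9

9


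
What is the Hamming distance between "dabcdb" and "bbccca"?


Comparing "dabcdb" and "bbccca" position by position:
  Position 0: 'd' vs 'b' => differ
  Position 1: 'a' vs 'b' => differ
  Position 2: 'b' vs 'c' => differ
  Position 3: 'c' vs 'c' => same
  Position 4: 'd' vs 'c' => differ
  Position 5: 'b' vs 'a' => differ
Total differences (Hamming distance): 5

5


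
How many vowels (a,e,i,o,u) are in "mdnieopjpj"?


Input: mdnieopjpj
Checking each character:
  'm' at position 0: consonant
  'd' at position 1: consonant
  'n' at position 2: consonant
  'i' at position 3: vowel (running total: 1)
  'e' at position 4: vowel (running total: 2)
  'o' at position 5: vowel (running total: 3)
  'p' at position 6: consonant
  'j' at position 7: consonant
  'p' at position 8: consonant
  'j' at position 9: consonant
Total vowels: 3

3


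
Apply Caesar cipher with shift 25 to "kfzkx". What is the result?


Caesar cipher: shift "kfzkx" by 25
  'k' (pos 10) + 25 = pos 9 = 'j'
  'f' (pos 5) + 25 = pos 4 = 'e'
  'z' (pos 25) + 25 = pos 24 = 'y'
  'k' (pos 10) + 25 = pos 9 = 'j'
  'x' (pos 23) + 25 = pos 22 = 'w'
Result: jeyjw

jeyjw


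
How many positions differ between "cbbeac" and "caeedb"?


Comparing "cbbeac" and "caeedb" position by position:
  Position 0: 'c' vs 'c' => same
  Position 1: 'b' vs 'a' => DIFFER
  Position 2: 'b' vs 'e' => DIFFER
  Position 3: 'e' vs 'e' => same
  Position 4: 'a' vs 'd' => DIFFER
  Position 5: 'c' vs 'b' => DIFFER
Positions that differ: 4

4


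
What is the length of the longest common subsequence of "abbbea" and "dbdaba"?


LCS of "abbbea" and "dbdaba"
DP table:
           d    b    d    a    b    a
      0    0    0    0    0    0    0
  a   0    0    0    0    1    1    1
  b   0    0    1    1    1    2    2
  b   0    0    1    1    1    2    2
  b   0    0    1    1    1    2    2
  e   0    0    1    1    1    2    2
  a   0    0    1    1    2    2    3
LCS length = dp[6][6] = 3

3


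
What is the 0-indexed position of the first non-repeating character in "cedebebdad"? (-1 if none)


Input: cedebebdad
Character frequencies:
  'a': 1
  'b': 2
  'c': 1
  'd': 3
  'e': 3
Scanning left to right for freq == 1:
  Position 0 ('c'): unique! => answer = 0

0


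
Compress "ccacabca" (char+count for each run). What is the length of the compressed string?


Input: ccacabca
Runs:
  'c' x 2 => "c2"
  'a' x 1 => "a1"
  'c' x 1 => "c1"
  'a' x 1 => "a1"
  'b' x 1 => "b1"
  'c' x 1 => "c1"
  'a' x 1 => "a1"
Compressed: "c2a1c1a1b1c1a1"
Compressed length: 14

14


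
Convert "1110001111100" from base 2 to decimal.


Input: "1110001111100" in base 2
Positional expansion:
  Digit '1' (value 1) x 2^12 = 4096
  Digit '1' (value 1) x 2^11 = 2048
  Digit '1' (value 1) x 2^10 = 1024
  Digit '0' (value 0) x 2^9 = 0
  Digit '0' (value 0) x 2^8 = 0
  Digit '0' (value 0) x 2^7 = 0
  Digit '1' (value 1) x 2^6 = 64
  Digit '1' (value 1) x 2^5 = 32
  Digit '1' (value 1) x 2^4 = 16
  Digit '1' (value 1) x 2^3 = 8
  Digit '1' (value 1) x 2^2 = 4
  Digit '0' (value 0) x 2^1 = 0
  Digit '0' (value 0) x 2^0 = 0
Sum = 7292

7292


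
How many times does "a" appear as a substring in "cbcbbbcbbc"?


Searching for "a" in "cbcbbbcbbc"
Scanning each position:
  Position 0: "c" => no
  Position 1: "b" => no
  Position 2: "c" => no
  Position 3: "b" => no
  Position 4: "b" => no
  Position 5: "b" => no
  Position 6: "c" => no
  Position 7: "b" => no
  Position 8: "b" => no
  Position 9: "c" => no
Total occurrences: 0

0


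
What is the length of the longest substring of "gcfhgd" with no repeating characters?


Input: "gcfhgd"
Sliding window (track last position of each char):
  Position 0 ('g'): window [0,0] length 1 -- new best
  Position 1 ('c'): window [0,1] length 2 -- new best
  Position 2 ('f'): window [0,2] length 3 -- new best
  Position 3 ('h'): window [0,3] length 4 -- new best
  Position 4 ('g'): repeat (last at 0), move window start to 1
  Position 4 ('g'): window [1,4] length 4
  Position 5 ('d'): window [1,5] length 5 -- new best
Longest substring with no repeats: "cfhgd" with length 5

5


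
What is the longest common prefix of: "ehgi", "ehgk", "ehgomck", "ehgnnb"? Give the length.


Words: ehgi, ehgk, ehgomck, ehgnnb
  Position 0: all 'e' => match
  Position 1: all 'h' => match
  Position 2: all 'g' => match
  Position 3: ('i', 'k', 'o', 'n') => mismatch, stop
LCP = "ehg" (length 3)

3


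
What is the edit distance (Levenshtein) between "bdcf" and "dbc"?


Computing edit distance: "bdcf" -> "dbc"
DP table:
           d    b    c
      0    1    2    3
  b   1    1    1    2
  d   2    1    2    2
  c   3    2    2    2
  f   4    3    3    3
Edit distance = dp[4][3] = 3

3


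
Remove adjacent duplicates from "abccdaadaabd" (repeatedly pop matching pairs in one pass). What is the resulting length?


Input: abccdaadaabd
Stack-based adjacent duplicate removal:
  Read 'a': push. Stack: a
  Read 'b': push. Stack: ab
  Read 'c': push. Stack: abc
  Read 'c': matches stack top 'c' => pop. Stack: ab
  Read 'd': push. Stack: abd
  Read 'a': push. Stack: abda
  Read 'a': matches stack top 'a' => pop. Stack: abd
  Read 'd': matches stack top 'd' => pop. Stack: ab
  Read 'a': push. Stack: aba
  Read 'a': matches stack top 'a' => pop. Stack: ab
  Read 'b': matches stack top 'b' => pop. Stack: a
  Read 'd': push. Stack: ad
Final stack: "ad" (length 2)

2


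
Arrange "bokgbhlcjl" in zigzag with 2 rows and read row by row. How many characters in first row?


Zigzag "bokgbhlcjl" into 2 rows:
Placing characters:
  'b' => row 0
  'o' => row 1
  'k' => row 0
  'g' => row 1
  'b' => row 0
  'h' => row 1
  'l' => row 0
  'c' => row 1
  'j' => row 0
  'l' => row 1
Rows:
  Row 0: "bkblj"
  Row 1: "oghcl"
First row length: 5

5


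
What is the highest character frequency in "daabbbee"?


Input: daabbbee
Character counts:
  'a': 2
  'b': 3
  'd': 1
  'e': 2
Maximum frequency: 3

3


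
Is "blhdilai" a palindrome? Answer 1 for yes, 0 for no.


Input: blhdilai
Reversed: ialidhlb
  Compare pos 0 ('b') with pos 7 ('i'): MISMATCH
  Compare pos 1 ('l') with pos 6 ('a'): MISMATCH
  Compare pos 2 ('h') with pos 5 ('l'): MISMATCH
  Compare pos 3 ('d') with pos 4 ('i'): MISMATCH
Result: not a palindrome

0


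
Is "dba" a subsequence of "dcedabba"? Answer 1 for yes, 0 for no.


Check if "dba" is a subsequence of "dcedabba"
Greedy scan:
  Position 0 ('d'): matches sub[0] = 'd'
  Position 1 ('c'): no match needed
  Position 2 ('e'): no match needed
  Position 3 ('d'): no match needed
  Position 4 ('a'): no match needed
  Position 5 ('b'): matches sub[1] = 'b'
  Position 6 ('b'): no match needed
  Position 7 ('a'): matches sub[2] = 'a'
All 3 characters matched => is a subsequence

1


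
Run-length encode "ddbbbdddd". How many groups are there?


Input: ddbbbdddd
Scanning for consecutive runs:
  Group 1: 'd' x 2 (positions 0-1)
  Group 2: 'b' x 3 (positions 2-4)
  Group 3: 'd' x 4 (positions 5-8)
Total groups: 3

3


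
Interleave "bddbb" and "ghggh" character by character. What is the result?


Interleaving "bddbb" and "ghggh":
  Position 0: 'b' from first, 'g' from second => "bg"
  Position 1: 'd' from first, 'h' from second => "dh"
  Position 2: 'd' from first, 'g' from second => "dg"
  Position 3: 'b' from first, 'g' from second => "bg"
  Position 4: 'b' from first, 'h' from second => "bh"
Result: bgdhdgbgbh

bgdhdgbgbh


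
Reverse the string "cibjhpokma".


Input: cibjhpokma
Reading characters right to left:
  Position 9: 'a'
  Position 8: 'm'
  Position 7: 'k'
  Position 6: 'o'
  Position 5: 'p'
  Position 4: 'h'
  Position 3: 'j'
  Position 2: 'b'
  Position 1: 'i'
  Position 0: 'c'
Reversed: amkophjbic

amkophjbic


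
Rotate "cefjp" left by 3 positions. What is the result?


Input: "cefjp", rotate left by 3
First 3 characters: "cef"
Remaining characters: "jp"
Concatenate remaining + first: "jp" + "cef" = "jpcef"

jpcef


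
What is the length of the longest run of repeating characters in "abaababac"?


Input: "abaababac"
Scanning for longest run:
  Position 1 ('b'): new char, reset run to 1
  Position 2 ('a'): new char, reset run to 1
  Position 3 ('a'): continues run of 'a', length=2
  Position 4 ('b'): new char, reset run to 1
  Position 5 ('a'): new char, reset run to 1
  Position 6 ('b'): new char, reset run to 1
  Position 7 ('a'): new char, reset run to 1
  Position 8 ('c'): new char, reset run to 1
Longest run: 'a' with length 2

2


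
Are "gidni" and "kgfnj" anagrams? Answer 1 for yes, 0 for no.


Strings: "gidni", "kgfnj"
Sorted first:  dgiin
Sorted second: fgjkn
Differ at position 0: 'd' vs 'f' => not anagrams

0


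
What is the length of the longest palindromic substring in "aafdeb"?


Input: "aafdeb"
Checking substrings for palindromes:
  [0:2] "aa" (len 2) => palindrome
Longest palindromic substring: "aa" with length 2

2


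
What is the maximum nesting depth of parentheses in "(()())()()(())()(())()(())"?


Input: "(()())()()(())()(())()(())"
Tracking depth:
  Position 0 '(': depth becomes 1
  Position 1 '(': depth becomes 2
  Position 2 ')': depth becomes 1
  Position 3 '(': depth becomes 2
  Position 4 ')': depth becomes 1
  Position 5 ')': depth becomes 0
  Position 6 '(': depth becomes 1
  Position 7 ')': depth becomes 0
  Position 8 '(': depth becomes 1
  Position 9 ')': depth becomes 0
  Position 10 '(': depth becomes 1
  Position 11 '(': depth becomes 2
  Position 12 ')': depth becomes 1
  Position 13 ')': depth becomes 0
  Position 14 '(': depth becomes 1
  Position 15 ')': depth becomes 0
  Position 16 '(': depth becomes 1
  Position 17 '(': depth becomes 2
  Position 18 ')': depth becomes 1
  Position 19 ')': depth becomes 0
  Position 20 '(': depth becomes 1
  Position 21 ')': depth becomes 0
  Position 22 '(': depth becomes 1
  Position 23 '(': depth becomes 2
  Position 24 ')': depth becomes 1
  Position 25 ')': depth becomes 0
Maximum depth reached: 2

2


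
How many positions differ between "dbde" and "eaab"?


Comparing "dbde" and "eaab" position by position:
  Position 0: 'd' vs 'e' => DIFFER
  Position 1: 'b' vs 'a' => DIFFER
  Position 2: 'd' vs 'a' => DIFFER
  Position 3: 'e' vs 'b' => DIFFER
Positions that differ: 4

4


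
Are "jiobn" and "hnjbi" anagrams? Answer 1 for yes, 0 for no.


Strings: "jiobn", "hnjbi"
Sorted first:  bijno
Sorted second: bhijn
Differ at position 1: 'i' vs 'h' => not anagrams

0


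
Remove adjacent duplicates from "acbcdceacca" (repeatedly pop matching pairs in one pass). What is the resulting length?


Input: acbcdceacca
Stack-based adjacent duplicate removal:
  Read 'a': push. Stack: a
  Read 'c': push. Stack: ac
  Read 'b': push. Stack: acb
  Read 'c': push. Stack: acbc
  Read 'd': push. Stack: acbcd
  Read 'c': push. Stack: acbcdc
  Read 'e': push. Stack: acbcdce
  Read 'a': push. Stack: acbcdcea
  Read 'c': push. Stack: acbcdceac
  Read 'c': matches stack top 'c' => pop. Stack: acbcdcea
  Read 'a': matches stack top 'a' => pop. Stack: acbcdce
Final stack: "acbcdce" (length 7)

7


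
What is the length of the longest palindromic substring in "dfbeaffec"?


Input: "dfbeaffec"
Checking substrings for palindromes:
  [5:7] "ff" (len 2) => palindrome
Longest palindromic substring: "ff" with length 2

2


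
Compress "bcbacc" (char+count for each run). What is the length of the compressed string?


Input: bcbacc
Runs:
  'b' x 1 => "b1"
  'c' x 1 => "c1"
  'b' x 1 => "b1"
  'a' x 1 => "a1"
  'c' x 2 => "c2"
Compressed: "b1c1b1a1c2"
Compressed length: 10

10


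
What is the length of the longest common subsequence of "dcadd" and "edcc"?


LCS of "dcadd" and "edcc"
DP table:
           e    d    c    c
      0    0    0    0    0
  d   0    0    1    1    1
  c   0    0    1    2    2
  a   0    0    1    2    2
  d   0    0    1    2    2
  d   0    0    1    2    2
LCS length = dp[5][4] = 2

2


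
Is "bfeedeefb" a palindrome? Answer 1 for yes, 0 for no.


Input: bfeedeefb
Reversed: bfeedeefb
  Compare pos 0 ('b') with pos 8 ('b'): match
  Compare pos 1 ('f') with pos 7 ('f'): match
  Compare pos 2 ('e') with pos 6 ('e'): match
  Compare pos 3 ('e') with pos 5 ('e'): match
Result: palindrome

1


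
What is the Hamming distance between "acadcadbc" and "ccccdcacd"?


Comparing "acadcadbc" and "ccccdcacd" position by position:
  Position 0: 'a' vs 'c' => differ
  Position 1: 'c' vs 'c' => same
  Position 2: 'a' vs 'c' => differ
  Position 3: 'd' vs 'c' => differ
  Position 4: 'c' vs 'd' => differ
  Position 5: 'a' vs 'c' => differ
  Position 6: 'd' vs 'a' => differ
  Position 7: 'b' vs 'c' => differ
  Position 8: 'c' vs 'd' => differ
Total differences (Hamming distance): 8

8


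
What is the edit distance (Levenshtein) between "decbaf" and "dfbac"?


Computing edit distance: "decbaf" -> "dfbac"
DP table:
           d    f    b    a    c
      0    1    2    3    4    5
  d   1    0    1    2    3    4
  e   2    1    1    2    3    4
  c   3    2    2    2    3    3
  b   4    3    3    2    3    4
  a   5    4    4    3    2    3
  f   6    5    4    4    3    3
Edit distance = dp[6][5] = 3

3


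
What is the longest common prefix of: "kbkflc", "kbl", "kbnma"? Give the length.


Words: kbkflc, kbl, kbnma
  Position 0: all 'k' => match
  Position 1: all 'b' => match
  Position 2: ('k', 'l', 'n') => mismatch, stop
LCP = "kb" (length 2)

2


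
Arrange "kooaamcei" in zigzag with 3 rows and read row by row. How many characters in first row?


Zigzag "kooaamcei" into 3 rows:
Placing characters:
  'k' => row 0
  'o' => row 1
  'o' => row 2
  'a' => row 1
  'a' => row 0
  'm' => row 1
  'c' => row 2
  'e' => row 1
  'i' => row 0
Rows:
  Row 0: "kai"
  Row 1: "oame"
  Row 2: "oc"
First row length: 3

3


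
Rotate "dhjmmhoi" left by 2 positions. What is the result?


Input: "dhjmmhoi", rotate left by 2
First 2 characters: "dh"
Remaining characters: "jmmhoi"
Concatenate remaining + first: "jmmhoi" + "dh" = "jmmhoidh"

jmmhoidh


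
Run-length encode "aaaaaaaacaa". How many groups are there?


Input: aaaaaaaacaa
Scanning for consecutive runs:
  Group 1: 'a' x 8 (positions 0-7)
  Group 2: 'c' x 1 (positions 8-8)
  Group 3: 'a' x 2 (positions 9-10)
Total groups: 3

3


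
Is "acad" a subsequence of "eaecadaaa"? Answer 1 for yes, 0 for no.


Check if "acad" is a subsequence of "eaecadaaa"
Greedy scan:
  Position 0 ('e'): no match needed
  Position 1 ('a'): matches sub[0] = 'a'
  Position 2 ('e'): no match needed
  Position 3 ('c'): matches sub[1] = 'c'
  Position 4 ('a'): matches sub[2] = 'a'
  Position 5 ('d'): matches sub[3] = 'd'
  Position 6 ('a'): no match needed
  Position 7 ('a'): no match needed
  Position 8 ('a'): no match needed
All 4 characters matched => is a subsequence

1


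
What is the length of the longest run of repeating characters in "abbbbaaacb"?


Input: "abbbbaaacb"
Scanning for longest run:
  Position 1 ('b'): new char, reset run to 1
  Position 2 ('b'): continues run of 'b', length=2
  Position 3 ('b'): continues run of 'b', length=3
  Position 4 ('b'): continues run of 'b', length=4
  Position 5 ('a'): new char, reset run to 1
  Position 6 ('a'): continues run of 'a', length=2
  Position 7 ('a'): continues run of 'a', length=3
  Position 8 ('c'): new char, reset run to 1
  Position 9 ('b'): new char, reset run to 1
Longest run: 'b' with length 4

4


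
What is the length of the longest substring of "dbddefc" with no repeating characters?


Input: "dbddefc"
Sliding window (track last position of each char):
  Position 0 ('d'): window [0,0] length 1 -- new best
  Position 1 ('b'): window [0,1] length 2 -- new best
  Position 2 ('d'): repeat (last at 0), move window start to 1
  Position 2 ('d'): window [1,2] length 2
  Position 3 ('d'): repeat (last at 2), move window start to 3
  Position 3 ('d'): window [3,3] length 1
  Position 4 ('e'): window [3,4] length 2
  Position 5 ('f'): window [3,5] length 3 -- new best
  Position 6 ('c'): window [3,6] length 4 -- new best
Longest substring with no repeats: "defc" with length 4

4


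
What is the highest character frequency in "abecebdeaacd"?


Input: abecebdeaacd
Character counts:
  'a': 3
  'b': 2
  'c': 2
  'd': 2
  'e': 3
Maximum frequency: 3

3


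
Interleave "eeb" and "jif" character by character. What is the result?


Interleaving "eeb" and "jif":
  Position 0: 'e' from first, 'j' from second => "ej"
  Position 1: 'e' from first, 'i' from second => "ei"
  Position 2: 'b' from first, 'f' from second => "bf"
Result: ejeibf

ejeibf


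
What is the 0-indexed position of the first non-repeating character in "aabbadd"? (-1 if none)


Input: aabbadd
Character frequencies:
  'a': 3
  'b': 2
  'd': 2
Scanning left to right for freq == 1:
  Position 0 ('a'): freq=3, skip
  Position 1 ('a'): freq=3, skip
  Position 2 ('b'): freq=2, skip
  Position 3 ('b'): freq=2, skip
  Position 4 ('a'): freq=3, skip
  Position 5 ('d'): freq=2, skip
  Position 6 ('d'): freq=2, skip
  No unique character found => answer = -1

-1


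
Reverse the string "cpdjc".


Input: cpdjc
Reading characters right to left:
  Position 4: 'c'
  Position 3: 'j'
  Position 2: 'd'
  Position 1: 'p'
  Position 0: 'c'
Reversed: cjdpc

cjdpc


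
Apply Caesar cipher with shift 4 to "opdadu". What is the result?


Caesar cipher: shift "opdadu" by 4
  'o' (pos 14) + 4 = pos 18 = 's'
  'p' (pos 15) + 4 = pos 19 = 't'
  'd' (pos 3) + 4 = pos 7 = 'h'
  'a' (pos 0) + 4 = pos 4 = 'e'
  'd' (pos 3) + 4 = pos 7 = 'h'
  'u' (pos 20) + 4 = pos 24 = 'y'
Result: sthehy

sthehy


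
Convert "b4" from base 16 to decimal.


Input: "b4" in base 16
Positional expansion:
  Digit 'b' (value 11) x 16^1 = 176
  Digit '4' (value 4) x 16^0 = 4
Sum = 180

180


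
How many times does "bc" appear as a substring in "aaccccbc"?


Searching for "bc" in "aaccccbc"
Scanning each position:
  Position 0: "aa" => no
  Position 1: "ac" => no
  Position 2: "cc" => no
  Position 3: "cc" => no
  Position 4: "cc" => no
  Position 5: "cb" => no
  Position 6: "bc" => MATCH
Total occurrences: 1

1


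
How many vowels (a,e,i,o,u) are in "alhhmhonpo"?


Input: alhhmhonpo
Checking each character:
  'a' at position 0: vowel (running total: 1)
  'l' at position 1: consonant
  'h' at position 2: consonant
  'h' at position 3: consonant
  'm' at position 4: consonant
  'h' at position 5: consonant
  'o' at position 6: vowel (running total: 2)
  'n' at position 7: consonant
  'p' at position 8: consonant
  'o' at position 9: vowel (running total: 3)
Total vowels: 3

3


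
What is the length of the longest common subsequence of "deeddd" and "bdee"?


LCS of "deeddd" and "bdee"
DP table:
           b    d    e    e
      0    0    0    0    0
  d   0    0    1    1    1
  e   0    0    1    2    2
  e   0    0    1    2    3
  d   0    0    1    2    3
  d   0    0    1    2    3
  d   0    0    1    2    3
LCS length = dp[6][4] = 3

3


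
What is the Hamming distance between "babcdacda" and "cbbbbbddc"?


Comparing "babcdacda" and "cbbbbbddc" position by position:
  Position 0: 'b' vs 'c' => differ
  Position 1: 'a' vs 'b' => differ
  Position 2: 'b' vs 'b' => same
  Position 3: 'c' vs 'b' => differ
  Position 4: 'd' vs 'b' => differ
  Position 5: 'a' vs 'b' => differ
  Position 6: 'c' vs 'd' => differ
  Position 7: 'd' vs 'd' => same
  Position 8: 'a' vs 'c' => differ
Total differences (Hamming distance): 7

7


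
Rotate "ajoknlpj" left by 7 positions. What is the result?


Input: "ajoknlpj", rotate left by 7
First 7 characters: "ajoknlp"
Remaining characters: "j"
Concatenate remaining + first: "j" + "ajoknlp" = "jajoknlp"

jajoknlp


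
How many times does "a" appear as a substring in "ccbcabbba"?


Searching for "a" in "ccbcabbba"
Scanning each position:
  Position 0: "c" => no
  Position 1: "c" => no
  Position 2: "b" => no
  Position 3: "c" => no
  Position 4: "a" => MATCH
  Position 5: "b" => no
  Position 6: "b" => no
  Position 7: "b" => no
  Position 8: "a" => MATCH
Total occurrences: 2

2


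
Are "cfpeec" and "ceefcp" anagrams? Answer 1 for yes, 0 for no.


Strings: "cfpeec", "ceefcp"
Sorted first:  cceefp
Sorted second: cceefp
Sorted forms match => anagrams

1


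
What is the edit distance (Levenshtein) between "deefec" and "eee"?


Computing edit distance: "deefec" -> "eee"
DP table:
           e    e    e
      0    1    2    3
  d   1    1    2    3
  e   2    1    1    2
  e   3    2    1    1
  f   4    3    2    2
  e   5    4    3    2
  c   6    5    4    3
Edit distance = dp[6][3] = 3

3


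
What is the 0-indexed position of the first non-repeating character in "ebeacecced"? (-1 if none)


Input: ebeacecced
Character frequencies:
  'a': 1
  'b': 1
  'c': 3
  'd': 1
  'e': 4
Scanning left to right for freq == 1:
  Position 0 ('e'): freq=4, skip
  Position 1 ('b'): unique! => answer = 1

1


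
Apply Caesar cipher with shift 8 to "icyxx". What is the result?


Caesar cipher: shift "icyxx" by 8
  'i' (pos 8) + 8 = pos 16 = 'q'
  'c' (pos 2) + 8 = pos 10 = 'k'
  'y' (pos 24) + 8 = pos 6 = 'g'
  'x' (pos 23) + 8 = pos 5 = 'f'
  'x' (pos 23) + 8 = pos 5 = 'f'
Result: qkgff

qkgff


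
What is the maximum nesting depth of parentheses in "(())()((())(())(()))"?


Input: "(())()((())(())(()))"
Tracking depth:
  Position 0 '(': depth becomes 1
  Position 1 '(': depth becomes 2
  Position 2 ')': depth becomes 1
  Position 3 ')': depth becomes 0
  Position 4 '(': depth becomes 1
  Position 5 ')': depth becomes 0
  Position 6 '(': depth becomes 1
  Position 7 '(': depth becomes 2
  Position 8 '(': depth becomes 3
  Position 9 ')': depth becomes 2
  Position 10 ')': depth becomes 1
  Position 11 '(': depth becomes 2
  Position 12 '(': depth becomes 3
  Position 13 ')': depth becomes 2
  Position 14 ')': depth becomes 1
  Position 15 '(': depth becomes 2
  Position 16 '(': depth becomes 3
  Position 17 ')': depth becomes 2
  Position 18 ')': depth becomes 1
  Position 19 ')': depth becomes 0
Maximum depth reached: 3

3


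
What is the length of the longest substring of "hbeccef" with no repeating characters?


Input: "hbeccef"
Sliding window (track last position of each char):
  Position 0 ('h'): window [0,0] length 1 -- new best
  Position 1 ('b'): window [0,1] length 2 -- new best
  Position 2 ('e'): window [0,2] length 3 -- new best
  Position 3 ('c'): window [0,3] length 4 -- new best
  Position 4 ('c'): repeat (last at 3), move window start to 4
  Position 4 ('c'): window [4,4] length 1
  Position 5 ('e'): window [4,5] length 2
  Position 6 ('f'): window [4,6] length 3
Longest substring with no repeats: "hbec" with length 4

4


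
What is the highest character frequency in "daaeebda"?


Input: daaeebda
Character counts:
  'a': 3
  'b': 1
  'd': 2
  'e': 2
Maximum frequency: 3

3


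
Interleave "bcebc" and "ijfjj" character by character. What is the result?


Interleaving "bcebc" and "ijfjj":
  Position 0: 'b' from first, 'i' from second => "bi"
  Position 1: 'c' from first, 'j' from second => "cj"
  Position 2: 'e' from first, 'f' from second => "ef"
  Position 3: 'b' from first, 'j' from second => "bj"
  Position 4: 'c' from first, 'j' from second => "cj"
Result: bicjefbjcj

bicjefbjcj


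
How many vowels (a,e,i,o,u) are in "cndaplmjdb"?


Input: cndaplmjdb
Checking each character:
  'c' at position 0: consonant
  'n' at position 1: consonant
  'd' at position 2: consonant
  'a' at position 3: vowel (running total: 1)
  'p' at position 4: consonant
  'l' at position 5: consonant
  'm' at position 6: consonant
  'j' at position 7: consonant
  'd' at position 8: consonant
  'b' at position 9: consonant
Total vowels: 1

1


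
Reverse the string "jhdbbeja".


Input: jhdbbeja
Reading characters right to left:
  Position 7: 'a'
  Position 6: 'j'
  Position 5: 'e'
  Position 4: 'b'
  Position 3: 'b'
  Position 2: 'd'
  Position 1: 'h'
  Position 0: 'j'
Reversed: ajebbdhj

ajebbdhj


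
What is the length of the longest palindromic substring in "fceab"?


Input: "fceab"
Checking substrings for palindromes:
  No multi-char palindromic substrings found
Longest palindromic substring: "f" with length 1

1


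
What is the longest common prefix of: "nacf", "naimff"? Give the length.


Words: nacf, naimff
  Position 0: all 'n' => match
  Position 1: all 'a' => match
  Position 2: ('c', 'i') => mismatch, stop
LCP = "na" (length 2)

2


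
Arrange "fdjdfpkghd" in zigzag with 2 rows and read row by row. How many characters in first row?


Zigzag "fdjdfpkghd" into 2 rows:
Placing characters:
  'f' => row 0
  'd' => row 1
  'j' => row 0
  'd' => row 1
  'f' => row 0
  'p' => row 1
  'k' => row 0
  'g' => row 1
  'h' => row 0
  'd' => row 1
Rows:
  Row 0: "fjfkh"
  Row 1: "ddpgd"
First row length: 5

5


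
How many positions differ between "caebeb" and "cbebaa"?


Comparing "caebeb" and "cbebaa" position by position:
  Position 0: 'c' vs 'c' => same
  Position 1: 'a' vs 'b' => DIFFER
  Position 2: 'e' vs 'e' => same
  Position 3: 'b' vs 'b' => same
  Position 4: 'e' vs 'a' => DIFFER
  Position 5: 'b' vs 'a' => DIFFER
Positions that differ: 3

3


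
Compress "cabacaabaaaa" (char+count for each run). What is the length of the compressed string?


Input: cabacaabaaaa
Runs:
  'c' x 1 => "c1"
  'a' x 1 => "a1"
  'b' x 1 => "b1"
  'a' x 1 => "a1"
  'c' x 1 => "c1"
  'a' x 2 => "a2"
  'b' x 1 => "b1"
  'a' x 4 => "a4"
Compressed: "c1a1b1a1c1a2b1a4"
Compressed length: 16

16


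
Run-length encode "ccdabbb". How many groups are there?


Input: ccdabbb
Scanning for consecutive runs:
  Group 1: 'c' x 2 (positions 0-1)
  Group 2: 'd' x 1 (positions 2-2)
  Group 3: 'a' x 1 (positions 3-3)
  Group 4: 'b' x 3 (positions 4-6)
Total groups: 4

4


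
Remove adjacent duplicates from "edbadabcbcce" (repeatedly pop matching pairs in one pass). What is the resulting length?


Input: edbadabcbcce
Stack-based adjacent duplicate removal:
  Read 'e': push. Stack: e
  Read 'd': push. Stack: ed
  Read 'b': push. Stack: edb
  Read 'a': push. Stack: edba
  Read 'd': push. Stack: edbad
  Read 'a': push. Stack: edbada
  Read 'b': push. Stack: edbadab
  Read 'c': push. Stack: edbadabc
  Read 'b': push. Stack: edbadabcb
  Read 'c': push. Stack: edbadabcbc
  Read 'c': matches stack top 'c' => pop. Stack: edbadabcb
  Read 'e': push. Stack: edbadabcbe
Final stack: "edbadabcbe" (length 10)

10


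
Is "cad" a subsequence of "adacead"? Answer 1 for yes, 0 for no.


Check if "cad" is a subsequence of "adacead"
Greedy scan:
  Position 0 ('a'): no match needed
  Position 1 ('d'): no match needed
  Position 2 ('a'): no match needed
  Position 3 ('c'): matches sub[0] = 'c'
  Position 4 ('e'): no match needed
  Position 5 ('a'): matches sub[1] = 'a'
  Position 6 ('d'): matches sub[2] = 'd'
All 3 characters matched => is a subsequence

1


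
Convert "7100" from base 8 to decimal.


Input: "7100" in base 8
Positional expansion:
  Digit '7' (value 7) x 8^3 = 3584
  Digit '1' (value 1) x 8^2 = 64
  Digit '0' (value 0) x 8^1 = 0
  Digit '0' (value 0) x 8^0 = 0
Sum = 3648

3648


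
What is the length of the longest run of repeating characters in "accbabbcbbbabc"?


Input: "accbabbcbbbabc"
Scanning for longest run:
  Position 1 ('c'): new char, reset run to 1
  Position 2 ('c'): continues run of 'c', length=2
  Position 3 ('b'): new char, reset run to 1
  Position 4 ('a'): new char, reset run to 1
  Position 5 ('b'): new char, reset run to 1
  Position 6 ('b'): continues run of 'b', length=2
  Position 7 ('c'): new char, reset run to 1
  Position 8 ('b'): new char, reset run to 1
  Position 9 ('b'): continues run of 'b', length=2
  Position 10 ('b'): continues run of 'b', length=3
  Position 11 ('a'): new char, reset run to 1
  Position 12 ('b'): new char, reset run to 1
  Position 13 ('c'): new char, reset run to 1
Longest run: 'b' with length 3

3


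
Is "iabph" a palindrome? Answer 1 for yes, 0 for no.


Input: iabph
Reversed: hpbai
  Compare pos 0 ('i') with pos 4 ('h'): MISMATCH
  Compare pos 1 ('a') with pos 3 ('p'): MISMATCH
Result: not a palindrome

0


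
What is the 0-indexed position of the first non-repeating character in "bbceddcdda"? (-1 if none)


Input: bbceddcdda
Character frequencies:
  'a': 1
  'b': 2
  'c': 2
  'd': 4
  'e': 1
Scanning left to right for freq == 1:
  Position 0 ('b'): freq=2, skip
  Position 1 ('b'): freq=2, skip
  Position 2 ('c'): freq=2, skip
  Position 3 ('e'): unique! => answer = 3

3


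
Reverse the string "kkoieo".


Input: kkoieo
Reading characters right to left:
  Position 5: 'o'
  Position 4: 'e'
  Position 3: 'i'
  Position 2: 'o'
  Position 1: 'k'
  Position 0: 'k'
Reversed: oeiokk

oeiokk


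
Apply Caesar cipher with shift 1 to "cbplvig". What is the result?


Caesar cipher: shift "cbplvig" by 1
  'c' (pos 2) + 1 = pos 3 = 'd'
  'b' (pos 1) + 1 = pos 2 = 'c'
  'p' (pos 15) + 1 = pos 16 = 'q'
  'l' (pos 11) + 1 = pos 12 = 'm'
  'v' (pos 21) + 1 = pos 22 = 'w'
  'i' (pos 8) + 1 = pos 9 = 'j'
  'g' (pos 6) + 1 = pos 7 = 'h'
Result: dcqmwjh

dcqmwjh


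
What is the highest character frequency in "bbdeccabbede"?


Input: bbdeccabbede
Character counts:
  'a': 1
  'b': 4
  'c': 2
  'd': 2
  'e': 3
Maximum frequency: 4

4


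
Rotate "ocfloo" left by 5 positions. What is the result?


Input: "ocfloo", rotate left by 5
First 5 characters: "ocflo"
Remaining characters: "o"
Concatenate remaining + first: "o" + "ocflo" = "oocflo"

oocflo


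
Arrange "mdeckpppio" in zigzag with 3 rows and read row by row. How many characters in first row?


Zigzag "mdeckpppio" into 3 rows:
Placing characters:
  'm' => row 0
  'd' => row 1
  'e' => row 2
  'c' => row 1
  'k' => row 0
  'p' => row 1
  'p' => row 2
  'p' => row 1
  'i' => row 0
  'o' => row 1
Rows:
  Row 0: "mki"
  Row 1: "dcppo"
  Row 2: "ep"
First row length: 3

3


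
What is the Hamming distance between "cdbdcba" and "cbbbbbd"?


Comparing "cdbdcba" and "cbbbbbd" position by position:
  Position 0: 'c' vs 'c' => same
  Position 1: 'd' vs 'b' => differ
  Position 2: 'b' vs 'b' => same
  Position 3: 'd' vs 'b' => differ
  Position 4: 'c' vs 'b' => differ
  Position 5: 'b' vs 'b' => same
  Position 6: 'a' vs 'd' => differ
Total differences (Hamming distance): 4

4


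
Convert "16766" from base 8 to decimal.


Input: "16766" in base 8
Positional expansion:
  Digit '1' (value 1) x 8^4 = 4096
  Digit '6' (value 6) x 8^3 = 3072
  Digit '7' (value 7) x 8^2 = 448
  Digit '6' (value 6) x 8^1 = 48
  Digit '6' (value 6) x 8^0 = 6
Sum = 7670

7670


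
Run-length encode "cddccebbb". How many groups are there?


Input: cddccebbb
Scanning for consecutive runs:
  Group 1: 'c' x 1 (positions 0-0)
  Group 2: 'd' x 2 (positions 1-2)
  Group 3: 'c' x 2 (positions 3-4)
  Group 4: 'e' x 1 (positions 5-5)
  Group 5: 'b' x 3 (positions 6-8)
Total groups: 5

5


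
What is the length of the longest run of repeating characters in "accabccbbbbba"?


Input: "accabccbbbbba"
Scanning for longest run:
  Position 1 ('c'): new char, reset run to 1
  Position 2 ('c'): continues run of 'c', length=2
  Position 3 ('a'): new char, reset run to 1
  Position 4 ('b'): new char, reset run to 1
  Position 5 ('c'): new char, reset run to 1
  Position 6 ('c'): continues run of 'c', length=2
  Position 7 ('b'): new char, reset run to 1
  Position 8 ('b'): continues run of 'b', length=2
  Position 9 ('b'): continues run of 'b', length=3
  Position 10 ('b'): continues run of 'b', length=4
  Position 11 ('b'): continues run of 'b', length=5
  Position 12 ('a'): new char, reset run to 1
Longest run: 'b' with length 5

5


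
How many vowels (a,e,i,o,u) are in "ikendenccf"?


Input: ikendenccf
Checking each character:
  'i' at position 0: vowel (running total: 1)
  'k' at position 1: consonant
  'e' at position 2: vowel (running total: 2)
  'n' at position 3: consonant
  'd' at position 4: consonant
  'e' at position 5: vowel (running total: 3)
  'n' at position 6: consonant
  'c' at position 7: consonant
  'c' at position 8: consonant
  'f' at position 9: consonant
Total vowels: 3

3
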